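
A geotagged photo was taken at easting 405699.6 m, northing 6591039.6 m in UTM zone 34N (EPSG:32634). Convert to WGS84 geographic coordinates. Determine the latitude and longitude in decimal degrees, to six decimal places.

Zone 34N: λ₀ = 21°, k₀ = 0.9996, false easting 500000 m.
Meridian distance M = (N − FN)/k₀ = 6593677.1 m.
Inverse transverse Mercator on WGS84 gives φ = 59.44730023°, λ = 19.336899497°.

lat 59.447300°, lon 19.336899°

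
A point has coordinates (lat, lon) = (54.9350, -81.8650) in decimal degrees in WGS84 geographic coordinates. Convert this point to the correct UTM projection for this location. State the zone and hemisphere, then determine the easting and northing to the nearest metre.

Longitude -81.8650° lies in the 6° band [-84°, -78°), giving zone 17; latitude is north of the equator, so 17N.
Zone 17 central meridian λ₀ = 6×17 − 183 = -81°; Δλ = -0.8650°.
Transverse Mercator on WGS84 with k₀ = 0.9996 gives E = 444578.519 m, N = 6087900.757 m.

Zone 17N: E 444579 m, N 6087901 m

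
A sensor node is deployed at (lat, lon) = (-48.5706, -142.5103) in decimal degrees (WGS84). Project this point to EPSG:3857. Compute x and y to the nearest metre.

x -15864174 m, y -6202313 m

Web Mercator is spherical with R = a = 6378137 m.
x = R·λ = 6378137 × -2.487273953 = -15864174.029 m.
y = R·ln tan(π/4 + φ/2) = 6378137 × -0.972433299 = -6202312.807 m.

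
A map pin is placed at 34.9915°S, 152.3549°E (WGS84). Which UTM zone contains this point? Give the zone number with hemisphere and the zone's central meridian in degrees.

UTM zone = ⌊(λ + 180)/6⌋ + 1; 152.3549° ∈ [150°, 156°) → zone 56.
Hemisphere: S (φ < 0).
Central meridian λ₀ = 6×56 − 183 = 153°.

Zone 56S, central meridian 153°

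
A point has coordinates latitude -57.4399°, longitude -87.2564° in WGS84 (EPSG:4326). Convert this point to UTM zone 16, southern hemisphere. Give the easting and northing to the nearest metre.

E 484609 m, N 3633616 m

Zone 16 central meridian λ₀ = 6×16 − 183 = -87°; Δλ = -0.2564°.
Transverse Mercator on WGS84 with k₀ = 0.9996 gives E = 484608.508 m, N = 3633615.710 m.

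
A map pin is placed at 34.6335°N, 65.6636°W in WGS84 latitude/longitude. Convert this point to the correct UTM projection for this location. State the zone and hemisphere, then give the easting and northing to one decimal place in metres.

Longitude -65.6636° lies in the 6° band [-66°, -60°), giving zone 20; latitude is north of the equator, so 20N.
Zone 20 central meridian λ₀ = 6×20 − 183 = -63°; Δλ = -2.6636°.
Transverse Mercator on WGS84 with k₀ = 0.9996 gives E = 255831.948 m, N = 3835627.752 m.

Zone 20N: E 255831.9 m, N 3835627.8 m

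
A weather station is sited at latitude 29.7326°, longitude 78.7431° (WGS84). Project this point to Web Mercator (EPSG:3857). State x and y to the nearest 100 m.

Web Mercator is spherical with R = a = 6378137 m.
x = R·λ = 6378137 × 1.374326358 = 8765641.795 m.
y = R·ln tan(π/4 + φ/2) = 6378137 × 0.543924373 = 3469224.167 m.

x 8765600 m, y 3469200 m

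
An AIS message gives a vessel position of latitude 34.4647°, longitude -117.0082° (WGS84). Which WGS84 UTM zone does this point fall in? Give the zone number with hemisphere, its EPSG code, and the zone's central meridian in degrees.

UTM zone = ⌊(λ + 180)/6⌋ + 1; -117.0082° ∈ [-120°, -114°) → zone 11.
Hemisphere: N (φ ≥ 0).
Central meridian λ₀ = 6×11 − 183 = -117°.
EPSG code: 32611.

Zone 11N (EPSG:32611), central meridian -117°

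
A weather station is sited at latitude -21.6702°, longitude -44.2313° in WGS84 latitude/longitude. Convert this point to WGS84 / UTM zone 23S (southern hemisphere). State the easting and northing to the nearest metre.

Zone 23 central meridian λ₀ = 6×23 − 183 = -45°; Δλ = +0.7687°.
Transverse Mercator on WGS84 with k₀ = 0.9996 gives E = 579529.764 m, N = 7603479.538 m.

E 579530 m, N 7603480 m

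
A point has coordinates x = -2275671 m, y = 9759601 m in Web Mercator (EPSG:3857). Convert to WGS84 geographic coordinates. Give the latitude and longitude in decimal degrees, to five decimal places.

lat 65.56800°, lon -20.44270°

R = 6378137 m. λ = x/R = -20.44270041°.
φ = 2·arctan(exp(y/R)) − 90° = 2·arctan(4.61894) − 90° = 65.56800014°.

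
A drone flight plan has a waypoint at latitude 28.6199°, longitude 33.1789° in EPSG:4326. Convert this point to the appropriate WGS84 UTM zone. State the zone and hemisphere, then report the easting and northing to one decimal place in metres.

Zone 36N: E 517488.2 m, N 3165888.1 m

Longitude 33.1789° lies in the 6° band [30°, 36°), giving zone 36; latitude is north of the equator, so 36N.
Zone 36 central meridian λ₀ = 6×36 − 183 = 33°; Δλ = +0.1789°.
Transverse Mercator on WGS84 with k₀ = 0.9996 gives E = 517488.227 m, N = 3165888.059 m.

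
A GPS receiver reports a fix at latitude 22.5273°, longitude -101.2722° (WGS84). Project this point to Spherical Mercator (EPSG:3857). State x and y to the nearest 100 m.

Web Mercator is spherical with R = a = 6378137 m.
x = R·λ = 6378137 × -1.767533331 = -11273569.736 m.
y = R·ln tan(π/4 + φ/2) = 6378137 × 0.403715503 = 2574952.786 m.

x -11273600 m, y 2575000 m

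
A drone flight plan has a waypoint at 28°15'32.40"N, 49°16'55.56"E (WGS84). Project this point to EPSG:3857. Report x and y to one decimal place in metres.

Web Mercator is spherical with R = a = 6378137 m.
x = R·λ = 6378137 × 0.860134907 = 5486058.277 m.
y = R·ln tan(π/4 + φ/2) = 6378137 × 0.514518139 = 3281667.181 m.

x 5486058.3 m, y 3281667.2 m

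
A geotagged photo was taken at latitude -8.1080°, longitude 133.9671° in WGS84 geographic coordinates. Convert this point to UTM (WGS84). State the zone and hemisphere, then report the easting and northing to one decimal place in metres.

Zone 53S: E 386199.5 m, N 9103617.9 m

Longitude 133.9671° lies in the 6° band [132°, 138°), giving zone 53; latitude is south of the equator, so 53S.
Zone 53 central meridian λ₀ = 6×53 − 183 = 135°; Δλ = -1.0329°.
Transverse Mercator on WGS84 with k₀ = 0.9996 gives E = 386199.457 m, N = 9103617.865 m.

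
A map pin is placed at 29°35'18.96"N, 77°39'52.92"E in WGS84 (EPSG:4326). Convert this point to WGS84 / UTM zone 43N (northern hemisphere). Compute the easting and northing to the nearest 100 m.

E 758100 m, N 3276200 m

Zone 43 central meridian λ₀ = 6×43 − 183 = 75°; Δλ = +2.6647°.
Transverse Mercator on WGS84 with k₀ = 0.9996 gives E = 758105.598 m, N = 3276165.260 m.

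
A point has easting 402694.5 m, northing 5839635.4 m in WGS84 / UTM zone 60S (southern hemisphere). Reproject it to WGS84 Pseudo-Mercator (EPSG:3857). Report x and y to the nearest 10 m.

Unproject from UTM 60S (λ₀ = 177°) → φ = -37.58520022°, λ = 175.89789955°.
Web Mercator (R = 6378137 m): x = 19580864.609 m, y = -4520993.104 m.

x 19580860 m, y -4520990 m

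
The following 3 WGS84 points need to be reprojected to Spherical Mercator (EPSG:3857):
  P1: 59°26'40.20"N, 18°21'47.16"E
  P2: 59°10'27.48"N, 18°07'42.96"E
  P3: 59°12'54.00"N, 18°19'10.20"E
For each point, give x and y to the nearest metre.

P1: x 2044171 m, y 8277087 m; P2: x 2018067 m, y 8218156 m; P3: x 2039317 m, y 8227002 m

Web Mercator: x = R·λ, y = R·ln tan(π/4+φ/2), R = 6378137 m.
P1 (59.4445°, 18.3631°) → (2044170.941, 8277086.987) m.
P2 (59.1743°, 18.1286°) → (2018066.521, 8218155.553) m.
P3 (59.2150°, 18.3195°) → (2039317.412, 8227002.458) m.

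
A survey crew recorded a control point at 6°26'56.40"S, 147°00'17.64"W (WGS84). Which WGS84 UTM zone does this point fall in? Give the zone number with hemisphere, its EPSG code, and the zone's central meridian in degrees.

Zone 6S (EPSG:32706), central meridian -147°

UTM zone = ⌊(λ + 180)/6⌋ + 1; -147.0049° ∈ [-150°, -144°) → zone 6.
Hemisphere: S (φ < 0).
Central meridian λ₀ = 6×6 − 183 = -147°.
EPSG code: 32706.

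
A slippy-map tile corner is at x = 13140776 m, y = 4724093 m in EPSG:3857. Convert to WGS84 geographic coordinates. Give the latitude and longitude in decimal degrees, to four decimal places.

lat 39.0169°, lon 118.0456°

R = 6378137 m. λ = x/R = 118.04559926°.
φ = 2·arctan(exp(y/R)) − 90° = 2·arctan(2.09734) − 90° = 39.01690250°.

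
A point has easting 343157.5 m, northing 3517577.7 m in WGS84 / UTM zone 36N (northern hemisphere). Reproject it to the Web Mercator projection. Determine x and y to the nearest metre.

Unproject from UTM 36N (λ₀ = 33°) → φ = 31.78300022°, λ = 31.34349960°.
Web Mercator (R = 6378137 m): x = 3489142.415 m, y = 3734859.619 m.

x 3489142 m, y 3734860 m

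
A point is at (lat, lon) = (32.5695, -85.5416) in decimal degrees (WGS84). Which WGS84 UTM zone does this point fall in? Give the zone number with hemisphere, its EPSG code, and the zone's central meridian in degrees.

UTM zone = ⌊(λ + 180)/6⌋ + 1; -85.5416° ∈ [-90°, -84°) → zone 16.
Hemisphere: N (φ ≥ 0).
Central meridian λ₀ = 6×16 − 183 = -87°.
EPSG code: 32616.

Zone 16N (EPSG:32616), central meridian -87°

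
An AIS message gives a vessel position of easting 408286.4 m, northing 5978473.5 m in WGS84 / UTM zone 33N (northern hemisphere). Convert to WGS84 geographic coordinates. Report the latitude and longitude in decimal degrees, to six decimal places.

Zone 33N: λ₀ = 15°, k₀ = 0.9996, false easting 500000 m.
Meridian distance M = (N − FN)/k₀ = 5980865.8 m.
Inverse transverse Mercator on WGS84 gives φ = 53.94649973°, λ = 13.60259931°.

lat 53.946500°, lon 13.602599°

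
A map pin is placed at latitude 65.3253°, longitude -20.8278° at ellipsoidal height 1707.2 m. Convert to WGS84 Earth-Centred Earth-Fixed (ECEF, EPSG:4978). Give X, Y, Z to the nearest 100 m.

X 2496200 m, Y -949600 m, Z 5774500 m

WGS84: a = 6378137 m, e² = 0.006694380; N(φ) = a/√(1−e²sin²φ) = 6395838.630 m.
X = (N+h)·cosφ·cosλ = 2496231.759 m; Y = (N+h)·cosφ·sinλ = -949615.693 m; Z = (N(1−e²)+h)·sinφ = 5774495.850 m.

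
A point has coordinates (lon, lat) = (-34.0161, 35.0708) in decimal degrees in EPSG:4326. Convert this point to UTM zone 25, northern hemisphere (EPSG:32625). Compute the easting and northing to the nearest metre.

E 407357 m, N 3881367 m

Zone 25 central meridian λ₀ = 6×25 − 183 = -33°; Δλ = -1.0161°.
Transverse Mercator on WGS84 with k₀ = 0.9996 gives E = 407357.466 m, N = 3881366.600 m.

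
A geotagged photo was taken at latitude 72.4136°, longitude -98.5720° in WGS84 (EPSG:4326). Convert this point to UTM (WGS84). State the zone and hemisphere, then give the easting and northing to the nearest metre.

Longitude -98.5720° lies in the 6° band [-102°, -96°), giving zone 14; latitude is north of the equator, so 14N.
Zone 14 central meridian λ₀ = 6×14 − 183 = -99°; Δλ = +0.4280°.
Transverse Mercator on WGS84 with k₀ = 0.9996 gives E = 514433.656 m, N = 8035118.485 m.

Zone 14N: E 514434 m, N 8035118 m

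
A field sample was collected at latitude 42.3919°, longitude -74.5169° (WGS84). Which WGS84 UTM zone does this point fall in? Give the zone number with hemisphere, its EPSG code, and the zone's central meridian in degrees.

Zone 18N (EPSG:32618), central meridian -75°

UTM zone = ⌊(λ + 180)/6⌋ + 1; -74.5169° ∈ [-78°, -72°) → zone 18.
Hemisphere: N (φ ≥ 0).
Central meridian λ₀ = 6×18 − 183 = -75°.
EPSG code: 32618.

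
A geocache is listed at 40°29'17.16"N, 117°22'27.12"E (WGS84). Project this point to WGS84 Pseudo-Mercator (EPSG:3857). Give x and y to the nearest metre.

Web Mercator is spherical with R = a = 6378137 m.
x = R·λ = 6378137 × 2.048566247 = 13066036.176 m.
y = R·ln tan(π/4 + φ/2) = 6378137 × 0.774070427 = 4937127.232 m.

x 13066036 m, y 4937127 m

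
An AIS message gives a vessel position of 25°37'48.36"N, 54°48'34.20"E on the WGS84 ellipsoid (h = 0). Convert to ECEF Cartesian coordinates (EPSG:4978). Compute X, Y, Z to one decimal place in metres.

X 3316108.5 m, Y 4702538.7 m, Z 2742172.1 m

WGS84: a = 6378137 m, e² = 0.006694380; N(φ) = a/√(1−e²sin²φ) = 6382135.288 m.
X = (N+h)·cosφ·cosλ = 3316108.545 m; Y = (N+h)·cosφ·sinλ = 4702538.670 m; Z = (N(1−e²)+h)·sinφ = 2742172.143 m.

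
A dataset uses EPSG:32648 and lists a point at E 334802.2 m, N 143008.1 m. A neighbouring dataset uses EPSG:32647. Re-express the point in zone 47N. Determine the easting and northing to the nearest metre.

UTM 48N → geographic: φ = 1.29339973°, λ = 103.51520043°.
UTM 47N (λ₀ = 99°) forward: E = 1002825.302 m, N = 143407.696 m.

E 1002825 m, N 143408 m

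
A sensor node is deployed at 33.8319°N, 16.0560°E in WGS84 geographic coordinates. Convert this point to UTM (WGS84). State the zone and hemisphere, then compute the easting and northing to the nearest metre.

Zone 33N: E 597713 m, N 3744019 m

Longitude 16.0560° lies in the 6° band [12°, 18°), giving zone 33; latitude is north of the equator, so 33N.
Zone 33 central meridian λ₀ = 6×33 − 183 = 15°; Δλ = +1.0560°.
Transverse Mercator on WGS84 with k₀ = 0.9996 gives E = 597713.105 m, N = 3744019.010 m.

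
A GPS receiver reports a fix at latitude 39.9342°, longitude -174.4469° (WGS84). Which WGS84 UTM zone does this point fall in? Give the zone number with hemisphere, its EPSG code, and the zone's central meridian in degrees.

UTM zone = ⌊(λ + 180)/6⌋ + 1; -174.4469° ∈ [-180°, -174°) → zone 1.
Hemisphere: N (φ ≥ 0).
Central meridian λ₀ = 6×1 − 183 = -177°.
EPSG code: 32601.

Zone 1N (EPSG:32601), central meridian -177°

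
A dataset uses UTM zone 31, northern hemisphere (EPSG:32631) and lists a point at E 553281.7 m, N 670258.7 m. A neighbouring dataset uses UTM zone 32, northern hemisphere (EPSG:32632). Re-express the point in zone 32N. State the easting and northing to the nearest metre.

E -111590 m, N 673354 m

UTM 31N → geographic: φ = 6.06359993°, λ = 3.48149962°.
UTM 32N (λ₀ = 9°) forward: E = -111589.567 m, N = 673353.529 m.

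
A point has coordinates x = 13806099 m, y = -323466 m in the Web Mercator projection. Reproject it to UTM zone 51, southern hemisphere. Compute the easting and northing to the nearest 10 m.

E 613620 m, N 9678910 m

Web Mercator inverse (R = 6378137 m) → φ = -2.90449973°, λ = 124.02229746°.
UTM 51S forward: E = 613616.993 m, N = 9678911.387 m.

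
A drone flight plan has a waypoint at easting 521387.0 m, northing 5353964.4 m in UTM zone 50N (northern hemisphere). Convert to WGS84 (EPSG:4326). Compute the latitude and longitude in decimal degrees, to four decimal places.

lat 48.3385°, lon 117.2886°

Zone 50N: λ₀ = 117°, k₀ = 0.9996, false easting 500000 m.
Meridian distance M = (N − FN)/k₀ = 5356106.8 m.
Inverse transverse Mercator on WGS84 gives φ = 48.33849957°, λ = 117.28859942°.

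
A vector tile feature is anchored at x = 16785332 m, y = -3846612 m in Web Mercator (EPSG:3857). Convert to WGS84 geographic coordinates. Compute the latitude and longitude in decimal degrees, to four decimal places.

R = 6378137 m. λ = x/R = 150.78520285°.
φ = 2·arctan(exp(y/R)) − 90° = 2·arctan(0.54712) − 90° = -32.63239815°.

lat -32.6324°, lon 150.7852°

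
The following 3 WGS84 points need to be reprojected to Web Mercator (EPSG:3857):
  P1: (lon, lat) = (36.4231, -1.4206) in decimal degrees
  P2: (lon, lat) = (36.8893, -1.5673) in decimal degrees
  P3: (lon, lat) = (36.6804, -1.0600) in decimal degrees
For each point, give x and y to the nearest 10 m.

Web Mercator: x = R·λ, y = R·ln tan(π/4+φ/2), R = 6378137 m.
P1 (-1.4206°, 36.4231°) → (4054600.945, -158156.674) m.
P2 (-1.5673°, 36.8893°) → (4106498.092, -174492.801) m.
P3 (-1.0600°, 36.6804°) → (4083243.450, -118005.392) m.

P1: x 4054600 m, y -158160 m; P2: x 4106500 m, y -174490 m; P3: x 4083240 m, y -118010 m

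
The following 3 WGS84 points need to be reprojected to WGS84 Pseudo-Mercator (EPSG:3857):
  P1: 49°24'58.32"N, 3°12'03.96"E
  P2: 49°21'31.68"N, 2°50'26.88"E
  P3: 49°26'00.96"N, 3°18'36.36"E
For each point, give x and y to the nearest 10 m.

Web Mercator: x = R·λ, y = R·ln tan(π/4+φ/2), R = 6378137 m.
P1 (49.4162°, 3.2011°) → (356344.822, 6345779.172) m.
P2 (49.3588°, 2.8408°) → (316236.409, 6335962.997) m.
P3 (49.4336°, 3.3101°) → (368478.646, 6348757.074) m.

P1: x 356340 m, y 6345780 m; P2: x 316240 m, y 6335960 m; P3: x 368480 m, y 6348760 m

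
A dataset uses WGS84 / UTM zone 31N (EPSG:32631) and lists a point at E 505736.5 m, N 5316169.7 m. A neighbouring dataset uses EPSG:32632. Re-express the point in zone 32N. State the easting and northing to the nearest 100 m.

UTM 31N → geographic: φ = 47.99879991°, λ = 3.07689964°.
UTM 32N (λ₀ = 9°) forward: E = 58235.606 m, N = 5333164.525 m.

E 58200 m, N 5333200 m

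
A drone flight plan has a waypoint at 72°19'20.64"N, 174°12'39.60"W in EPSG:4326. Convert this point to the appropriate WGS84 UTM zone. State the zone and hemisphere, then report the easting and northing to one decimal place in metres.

Zone 1N: E 594497.0 m, N 8027086.0 m

Longitude -174.2110° lies in the 6° band [-180°, -174°), giving zone 1; latitude is north of the equator, so 1N.
Zone 1 central meridian λ₀ = 6×1 − 183 = -177°; Δλ = +2.7890°.
Transverse Mercator on WGS84 with k₀ = 0.9996 gives E = 594497.028 m, N = 8027085.953 m.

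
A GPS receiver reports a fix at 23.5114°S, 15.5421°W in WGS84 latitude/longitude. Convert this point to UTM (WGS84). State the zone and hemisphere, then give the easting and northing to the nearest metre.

Longitude -15.5421° lies in the 6° band [-18°, -12°), giving zone 28; latitude is south of the equator, so 28S.
Zone 28 central meridian λ₀ = 6×28 − 183 = -15°; Δλ = -0.5421°.
Transverse Mercator on WGS84 with k₀ = 0.9996 gives E = 444655.689 m, N = 7399762.117 m.

Zone 28S: E 444656 m, N 7399762 m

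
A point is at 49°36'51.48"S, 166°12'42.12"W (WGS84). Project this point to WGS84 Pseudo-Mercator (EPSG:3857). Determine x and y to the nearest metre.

x -18502602 m, y -6379745 m

Web Mercator is spherical with R = a = 6378137 m.
x = R·λ = 6378137 × -2.900941420 = -18502601.808 m.
y = R·ln tan(π/4 + φ/2) = 6378137 × -1.000252176 = -6379745.411 m.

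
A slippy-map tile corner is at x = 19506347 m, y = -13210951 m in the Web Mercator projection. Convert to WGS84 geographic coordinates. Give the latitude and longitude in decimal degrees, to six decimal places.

R = 6378137 m. λ = x/R = 175.22849647°.
φ = 2·arctan(exp(y/R)) − 90° = 2·arctan(0.12602) − 90° = -75.63450070°.

lat -75.634501°, lon 175.228496°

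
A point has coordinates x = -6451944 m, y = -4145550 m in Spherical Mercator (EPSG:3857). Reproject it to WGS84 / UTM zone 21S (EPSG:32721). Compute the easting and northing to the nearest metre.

E 412363 m, N 6141509 m

Web Mercator inverse (R = 6378137 m) → φ = -34.86499791°, λ = -57.95879907°.
UTM 21S forward: E = 412363.113 m, N = 6141508.796 m.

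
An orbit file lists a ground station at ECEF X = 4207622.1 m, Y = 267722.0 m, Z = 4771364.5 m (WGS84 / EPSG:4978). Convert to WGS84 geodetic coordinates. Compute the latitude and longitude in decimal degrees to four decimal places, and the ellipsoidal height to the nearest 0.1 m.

lat 48.7260°, lon 3.6407°, h 1132.7 m

λ = atan2(Y, X) = 3.64070014°; p = √(X²+Y²) = 4216130.8 m.
Bowring's method on WGS84 (a = 6378137 m, b = 6356752.314 m) gives φ = 48.72599999°, h = 1132.663 m.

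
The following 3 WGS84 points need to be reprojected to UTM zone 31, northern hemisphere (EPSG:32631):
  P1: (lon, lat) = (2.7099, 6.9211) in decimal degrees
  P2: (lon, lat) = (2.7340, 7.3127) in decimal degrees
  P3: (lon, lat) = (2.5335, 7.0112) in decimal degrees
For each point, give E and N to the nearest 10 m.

P1: E 467950 m, N 765040 m; P2: E 470640 m, N 808330 m; P3: E 448480 m, N 775010 m

UTM zone 31N: λ₀ = 3°, k₀ = 0.9996.
P1 (6.9211°, 2.7099°) → (467952.671, 765036.535) m.
P2 (7.3127°, 2.7340°) → (470639.917, 808325.674) m.
P3 (7.0112°, 2.5335°) → (448475.269, 775012.591) m.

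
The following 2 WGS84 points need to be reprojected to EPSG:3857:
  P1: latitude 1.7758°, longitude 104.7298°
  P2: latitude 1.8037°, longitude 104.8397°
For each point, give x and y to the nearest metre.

Web Mercator: x = R·λ, y = R·ln tan(π/4+φ/2), R = 6378137 m.
P1 (1.7758°, 104.7298°) → (11658468.007, 197712.808) m.
P2 (1.8037°, 104.8397°) → (11670702.019, 200820.138) m.

P1: x 11658468 m, y 197713 m; P2: x 11670702 m, y 200820 m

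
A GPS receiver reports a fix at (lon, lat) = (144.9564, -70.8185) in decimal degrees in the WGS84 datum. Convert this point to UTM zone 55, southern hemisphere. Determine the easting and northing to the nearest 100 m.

E 425100 m, N 2141600 m

Zone 55 central meridian λ₀ = 6×55 − 183 = 147°; Δλ = -2.0436°.
Transverse Mercator on WGS84 with k₀ = 0.9996 gives E = 425072.936 m, N = 2141583.476 m.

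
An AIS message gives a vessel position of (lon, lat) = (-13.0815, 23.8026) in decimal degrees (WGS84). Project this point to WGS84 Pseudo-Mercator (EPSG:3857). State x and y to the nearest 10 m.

x -1456230 m, y 2729370 m

Web Mercator is spherical with R = a = 6378137 m.
x = R·λ = 6378137 × -0.228315246 = -1456225.919 m.
y = R·ln tan(π/4 + φ/2) = 6378137 × 0.427926280 = 2729372.442 m.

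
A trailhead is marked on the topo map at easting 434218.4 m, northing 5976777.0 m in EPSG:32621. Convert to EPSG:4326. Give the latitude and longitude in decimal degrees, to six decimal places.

Zone 21N: λ₀ = -57°, k₀ = 0.9996, false easting 500000 m.
Meridian distance M = (N − FN)/k₀ = 5979168.7 m.
Inverse transverse Mercator on WGS84 gives φ = 53.93519994°, λ = -58.00200033°.

lat 53.935200°, lon -58.002000°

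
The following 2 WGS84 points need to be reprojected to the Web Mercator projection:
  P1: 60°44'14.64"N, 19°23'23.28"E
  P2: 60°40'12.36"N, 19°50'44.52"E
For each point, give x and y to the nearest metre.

Web Mercator: x = R·λ, y = R·ln tan(π/4+φ/2), R = 6378137 m.
P1 (60.7374°, 19.3898°) → (2158462.663, 8565774.043) m.
P2 (60.6701°, 19.8457°) → (2209213.218, 8550463.566) m.

P1: x 2158463 m, y 8565774 m; P2: x 2209213 m, y 8550464 m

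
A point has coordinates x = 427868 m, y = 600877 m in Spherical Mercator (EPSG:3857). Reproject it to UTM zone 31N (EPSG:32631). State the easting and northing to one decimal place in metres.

E 593463.0 m, N 595817.4 m

Web Mercator inverse (R = 6378137 m) → φ = 5.38980312°, λ = 3.84360364°.
UTM 31N forward: E = 593463.027 m, N = 595817.436 m.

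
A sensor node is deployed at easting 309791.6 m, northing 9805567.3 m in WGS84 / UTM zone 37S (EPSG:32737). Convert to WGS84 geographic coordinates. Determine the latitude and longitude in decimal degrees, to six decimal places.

Zone 37S: λ₀ = 39°, k₀ = 0.9996, false easting 500000 m, false northing 10000000 m.
Meridian distance M = (N − FN)/k₀ = -194510.5 m.
Inverse transverse Mercator on WGS84 gives φ = -1.75830001°, λ = 37.29010040°.

lat -1.758300°, lon 37.290100°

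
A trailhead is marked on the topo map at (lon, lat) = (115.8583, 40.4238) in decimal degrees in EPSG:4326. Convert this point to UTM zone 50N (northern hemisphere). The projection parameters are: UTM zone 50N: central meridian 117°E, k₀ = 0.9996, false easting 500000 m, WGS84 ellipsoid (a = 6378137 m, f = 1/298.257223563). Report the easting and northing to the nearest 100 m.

Zone 50 central meridian λ₀ = 6×50 − 183 = 117°; Δλ = -1.1417°.
Transverse Mercator on WGS84 with k₀ = 0.9996 gives E = 403148.950 m, N = 4475422.352 m.

E 403100 m, N 4475400 m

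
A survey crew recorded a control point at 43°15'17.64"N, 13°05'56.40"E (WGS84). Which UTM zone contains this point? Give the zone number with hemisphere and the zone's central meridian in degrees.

UTM zone = ⌊(λ + 180)/6⌋ + 1; 13.0990° ∈ [12°, 18°) → zone 33.
Hemisphere: N (φ ≥ 0).
Central meridian λ₀ = 6×33 − 183 = 15°.

Zone 33N, central meridian 15°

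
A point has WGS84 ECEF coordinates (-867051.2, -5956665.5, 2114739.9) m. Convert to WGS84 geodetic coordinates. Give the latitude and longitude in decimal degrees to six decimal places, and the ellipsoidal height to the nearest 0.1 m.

λ = atan2(Y, X) = -98.28179995°; p = √(X²+Y²) = 6019438.7 m.
Bowring's method on WGS84 (a = 6378137 m, b = 6356752.314 m) gives φ = 19.47790027°, h = 4330.062 m.

lat 19.477900°, lon -98.281800°, h 4330.1 m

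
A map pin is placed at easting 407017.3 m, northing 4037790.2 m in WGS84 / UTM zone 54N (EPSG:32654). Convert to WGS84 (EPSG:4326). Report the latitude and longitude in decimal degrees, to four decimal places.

Zone 54N: λ₀ = 141°, k₀ = 0.9996, false easting 500000 m.
Meridian distance M = (N − FN)/k₀ = 4039406.0 m.
Inverse transverse Mercator on WGS84 gives φ = 36.48089963°, λ = 139.96199994°.

lat 36.4809°, lon 139.9620°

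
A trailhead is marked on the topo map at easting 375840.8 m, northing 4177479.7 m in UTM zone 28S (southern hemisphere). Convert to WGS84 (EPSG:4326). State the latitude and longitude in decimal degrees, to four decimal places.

lat -52.5386°, lon -16.8307°

Zone 28S: λ₀ = -15°, k₀ = 0.9996, false easting 500000 m, false northing 10000000 m.
Meridian distance M = (N − FN)/k₀ = -5824850.2 m.
Inverse transverse Mercator on WGS84 gives φ = -52.53860007°, λ = -16.83070016°.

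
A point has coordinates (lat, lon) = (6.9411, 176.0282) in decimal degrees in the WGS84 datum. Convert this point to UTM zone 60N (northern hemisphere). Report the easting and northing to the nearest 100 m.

E 392600 m, N 767300 m

Zone 60 central meridian λ₀ = 6×60 − 183 = 177°; Δλ = -0.9718°.
Transverse Mercator on WGS84 with k₀ = 0.9996 gives E = 392645.258 m, N = 767347.715 m.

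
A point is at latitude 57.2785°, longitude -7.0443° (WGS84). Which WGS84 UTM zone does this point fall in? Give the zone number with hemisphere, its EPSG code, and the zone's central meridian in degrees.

UTM zone = ⌊(λ + 180)/6⌋ + 1; -7.0443° ∈ [-12°, -6°) → zone 29.
Hemisphere: N (φ ≥ 0).
Central meridian λ₀ = 6×29 − 183 = -9°.
EPSG code: 32629.

Zone 29N (EPSG:32629), central meridian -9°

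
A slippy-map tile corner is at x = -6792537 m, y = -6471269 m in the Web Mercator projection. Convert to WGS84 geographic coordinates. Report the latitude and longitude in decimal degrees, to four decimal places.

R = 6378137 m. λ = x/R = -61.01839805°.
φ = 2·arctan(exp(y/R)) − 90° = 2·arctan(0.36255) − 90° = -50.14410044°.

lat -50.1441°, lon -61.0184°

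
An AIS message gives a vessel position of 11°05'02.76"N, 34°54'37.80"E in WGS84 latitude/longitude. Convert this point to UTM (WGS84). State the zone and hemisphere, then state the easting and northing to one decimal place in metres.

Longitude 34.9105° lies in the 6° band [30°, 36°), giving zone 36; latitude is north of the equator, so 36N.
Zone 36 central meridian λ₀ = 6×36 − 183 = 33°; Δλ = +1.9105°.
Transverse Mercator on WGS84 with k₀ = 0.9996 gives E = 708687.030 m, N = 1225947.511 m.

Zone 36N: E 708687.0 m, N 1225947.5 m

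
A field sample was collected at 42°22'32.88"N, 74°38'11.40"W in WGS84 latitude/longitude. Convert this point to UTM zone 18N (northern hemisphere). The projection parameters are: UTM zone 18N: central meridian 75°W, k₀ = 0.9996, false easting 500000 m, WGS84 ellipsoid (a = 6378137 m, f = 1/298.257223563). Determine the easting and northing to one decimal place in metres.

Zone 18 central meridian λ₀ = 6×18 − 183 = -75°; Δλ = +0.3635°.
Transverse Mercator on WGS84 with k₀ = 0.9996 gives E = 529926.447 m, N = 4691566.222 m.

E 529926.4 m, N 4691566.2 m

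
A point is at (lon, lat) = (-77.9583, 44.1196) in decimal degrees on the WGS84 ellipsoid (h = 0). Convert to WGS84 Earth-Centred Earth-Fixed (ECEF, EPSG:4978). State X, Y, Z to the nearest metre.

X 956797 m, Y -4485320 m, Z 4417641 m

WGS84: a = 6378137 m, e² = 0.006694380; N(φ) = a/√(1−e²sin²φ) = 6388508.670 m.
X = (N+h)·cosφ·cosλ = 956796.543 m; Y = (N+h)·cosφ·sinλ = -4485319.548 m; Z = (N(1−e²)+h)·sinφ = 4417641.395 m.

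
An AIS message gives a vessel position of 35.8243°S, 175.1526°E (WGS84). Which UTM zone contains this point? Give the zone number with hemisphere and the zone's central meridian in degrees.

Zone 60S, central meridian 177°

UTM zone = ⌊(λ + 180)/6⌋ + 1; 175.1526° ∈ [174°, 180°) → zone 60.
Hemisphere: S (φ < 0).
Central meridian λ₀ = 6×60 − 183 = 177°.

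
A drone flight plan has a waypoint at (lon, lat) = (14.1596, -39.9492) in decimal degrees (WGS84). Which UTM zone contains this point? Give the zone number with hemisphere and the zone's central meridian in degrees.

UTM zone = ⌊(λ + 180)/6⌋ + 1; 14.1596° ∈ [12°, 18°) → zone 33.
Hemisphere: S (φ < 0).
Central meridian λ₀ = 6×33 − 183 = 15°.

Zone 33S, central meridian 15°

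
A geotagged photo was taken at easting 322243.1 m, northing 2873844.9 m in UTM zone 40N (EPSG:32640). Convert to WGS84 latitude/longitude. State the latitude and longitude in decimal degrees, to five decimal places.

Zone 40N: λ₀ = 57°, k₀ = 0.9996, false easting 500000 m.
Meridian distance M = (N − FN)/k₀ = 2874994.9 m.
Inverse transverse Mercator on WGS84 gives φ = 25.97250011°, λ = 55.22440022°.

lat 25.97250°, lon 55.22440°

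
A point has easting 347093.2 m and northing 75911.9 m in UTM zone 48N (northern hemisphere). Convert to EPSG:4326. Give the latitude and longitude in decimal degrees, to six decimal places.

lat 0.686600°, lon 103.625900°

Zone 48N: λ₀ = 105°, k₀ = 0.9996, false easting 500000 m.
Meridian distance M = (N − FN)/k₀ = 75942.3 m.
Inverse transverse Mercator on WGS84 gives φ = 0.68659963°, λ = 103.62589977°.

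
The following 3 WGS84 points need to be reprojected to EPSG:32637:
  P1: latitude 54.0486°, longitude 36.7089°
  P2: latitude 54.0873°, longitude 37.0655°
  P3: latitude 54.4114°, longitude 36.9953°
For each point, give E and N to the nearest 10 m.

P1: E 350010 m, N 5991360 m; P2: E 373470 m, N 5994970 m; P3: E 369900 m, N 6031150 m

UTM zone 37N: λ₀ = 39°, k₀ = 0.9996.
P1 (54.0486°, 36.7089°) → (350006.818, 5991357.152) m.
P2 (54.0873°, 37.0655°) → (373467.354, 5994965.092) m.
P3 (54.4114°, 36.9953°) → (369900.449, 6031146.998) m.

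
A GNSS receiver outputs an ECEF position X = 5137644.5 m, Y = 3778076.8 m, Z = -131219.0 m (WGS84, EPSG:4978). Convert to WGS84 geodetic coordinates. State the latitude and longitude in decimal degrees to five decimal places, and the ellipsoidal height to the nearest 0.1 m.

λ = atan2(Y, X) = 36.32969971°; p = √(X²+Y²) = 6377245.1 m.
Bowring's method on WGS84 (a = 6378137 m, b = 6356752.314 m) gives φ = -1.18670024°, h = 467.062 m.

lat -1.18670°, lon 36.32970°, h 467.1 m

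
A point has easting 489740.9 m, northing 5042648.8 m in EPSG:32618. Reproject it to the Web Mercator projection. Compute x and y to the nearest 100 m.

x -8363600 m, y 5706500 m

Unproject from UTM 18N (λ₀ = -75°) → φ = 45.53729968°, λ = -75.13140024°.
Web Mercator (R = 6378137 m): x = -8363589.218 m, y = 5706508.689 m.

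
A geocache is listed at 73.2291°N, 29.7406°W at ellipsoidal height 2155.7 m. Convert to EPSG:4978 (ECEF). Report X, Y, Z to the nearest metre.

WGS84: a = 6378137 m, e² = 0.006694380; N(φ) = a/√(1−e²sin²φ) = 6397798.909 m.
X = (N+h)·cosφ·cosλ = 1603434.311 m; Y = (N+h)·cosφ·sinλ = -916089.249 m; Z = (N(1−e²)+h)·sinφ = 6086732.429 m.

X 1603434 m, Y -916089 m, Z 6086732 m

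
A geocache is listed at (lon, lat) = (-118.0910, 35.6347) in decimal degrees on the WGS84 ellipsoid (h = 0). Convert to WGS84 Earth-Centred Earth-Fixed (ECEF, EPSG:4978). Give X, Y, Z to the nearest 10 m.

WGS84: a = 6378137 m, e² = 0.006694380; N(φ) = a/√(1−e²sin²φ) = 6385396.035 m.
X = (N+h)·cosφ·cosλ = -2443699.816 m; Y = (N+h)·cosφ·sinλ = -4578373.806 m; Z = (N(1−e²)+h)·sinφ = 3695324.803 m.

X -2443700 m, Y -4578370 m, Z 3695320 m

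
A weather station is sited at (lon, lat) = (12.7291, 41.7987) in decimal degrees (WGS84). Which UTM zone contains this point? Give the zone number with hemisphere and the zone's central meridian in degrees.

UTM zone = ⌊(λ + 180)/6⌋ + 1; 12.7291° ∈ [12°, 18°) → zone 33.
Hemisphere: N (φ ≥ 0).
Central meridian λ₀ = 6×33 − 183 = 15°.

Zone 33N, central meridian 15°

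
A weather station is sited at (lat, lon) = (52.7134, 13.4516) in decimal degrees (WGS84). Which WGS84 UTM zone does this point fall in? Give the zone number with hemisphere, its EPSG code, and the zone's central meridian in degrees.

Zone 33N (EPSG:32633), central meridian 15°

UTM zone = ⌊(λ + 180)/6⌋ + 1; 13.4516° ∈ [12°, 18°) → zone 33.
Hemisphere: N (φ ≥ 0).
Central meridian λ₀ = 6×33 − 183 = 15°.
EPSG code: 32633.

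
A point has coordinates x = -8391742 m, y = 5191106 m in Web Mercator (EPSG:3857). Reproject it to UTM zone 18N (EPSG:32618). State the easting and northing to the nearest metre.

E 468273 m, N 4672143 m

Web Mercator inverse (R = 6378137 m) → φ = 42.20080046°, λ = -75.38430099°.
UTM 18N forward: E = 468273.339 m, N = 4672142.735 m.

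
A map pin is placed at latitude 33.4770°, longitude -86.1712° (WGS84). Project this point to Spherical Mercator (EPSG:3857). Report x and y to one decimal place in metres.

Web Mercator is spherical with R = a = 6378137 m.
x = R·λ = 6378137 × -1.503971160 = -9592534.105 m.
y = R·ln tan(π/4 + φ/2) = 6378137 × 0.620681281 = 3958790.243 m.

x -9592534.1 m, y 3958790.2 m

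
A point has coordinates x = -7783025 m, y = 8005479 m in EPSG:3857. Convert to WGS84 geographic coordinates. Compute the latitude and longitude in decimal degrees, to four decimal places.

lat 58.1812°, lon -69.9161°

R = 6378137 m. λ = x/R = -69.91610314°.
φ = 2·arctan(exp(y/R)) − 90° = 2·arctan(3.50834) − 90° = 58.18120137°.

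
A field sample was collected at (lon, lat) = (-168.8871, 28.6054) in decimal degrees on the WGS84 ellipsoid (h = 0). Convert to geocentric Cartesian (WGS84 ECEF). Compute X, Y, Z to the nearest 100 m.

X -5498800 m, Y -1080100 m, Z 3035600 m

WGS84: a = 6378137 m, e² = 0.006694380; N(φ) = a/√(1−e²sin²φ) = 6383036.329 m.
X = (N+h)·cosφ·cosλ = -5498831.970 m; Y = (N+h)·cosφ·sinλ = -1080113.700 m; Z = (N(1−e²)+h)·sinφ = 3035577.425 m.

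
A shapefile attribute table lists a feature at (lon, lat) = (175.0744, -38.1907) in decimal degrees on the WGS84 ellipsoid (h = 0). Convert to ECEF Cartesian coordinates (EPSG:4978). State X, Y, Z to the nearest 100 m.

WGS84: a = 6378137 m, e² = 0.006694380; N(φ) = a/√(1−e²sin²φ) = 6386313.742 m.
X = (N+h)·cosφ·cosλ = -5000833.280 m; Y = (N+h)·cosφ·sinλ = 430973.548 m; Z = (N(1−e²)+h)·sinφ = -3922102.367 m.

X -5000800 m, Y 431000 m, Z -3922100 m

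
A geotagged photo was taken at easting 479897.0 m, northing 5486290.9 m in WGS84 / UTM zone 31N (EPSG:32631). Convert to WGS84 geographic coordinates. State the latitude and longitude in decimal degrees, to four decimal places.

lat 49.5289°, lon 2.7222°

Zone 31N: λ₀ = 3°, k₀ = 0.9996, false easting 500000 m.
Meridian distance M = (N − FN)/k₀ = 5488486.3 m.
Inverse transverse Mercator on WGS84 gives φ = 49.52890031°, λ = 2.72219952°.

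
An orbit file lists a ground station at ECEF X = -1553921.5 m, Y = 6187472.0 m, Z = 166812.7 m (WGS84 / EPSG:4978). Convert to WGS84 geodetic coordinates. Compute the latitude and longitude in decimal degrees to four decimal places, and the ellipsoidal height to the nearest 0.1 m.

λ = atan2(Y, X) = 104.09770006°; p = √(X²+Y²) = 6379614.5 m.
Bowring's method on WGS84 (a = 6378137 m, b = 6356752.314 m) gives φ = 1.50789966°, h = 3672.7499 m.

lat 1.5079°, lon 104.0977°, h 3672.7 m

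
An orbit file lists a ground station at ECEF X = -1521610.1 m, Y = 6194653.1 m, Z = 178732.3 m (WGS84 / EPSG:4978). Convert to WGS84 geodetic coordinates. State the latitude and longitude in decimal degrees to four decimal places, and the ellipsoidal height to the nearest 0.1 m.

lat 1.6158°, lon 103.8005°, h 3178.3 m

λ = atan2(Y, X) = 103.80050037°; p = √(X²+Y²) = 6378794.9 m.
Bowring's method on WGS84 (a = 6378137 m, b = 6356752.314 m) gives φ = 1.61579975°, h = 3178.284 m.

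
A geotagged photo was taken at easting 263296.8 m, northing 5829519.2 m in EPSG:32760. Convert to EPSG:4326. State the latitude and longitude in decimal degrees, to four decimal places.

lat -37.6510°, lon 174.3169°

Zone 60S: λ₀ = 177°, k₀ = 0.9996, false easting 500000 m, false northing 10000000 m.
Meridian distance M = (N − FN)/k₀ = -4172149.7 m.
Inverse transverse Mercator on WGS84 gives φ = -37.65099996°, λ = 174.31689965°.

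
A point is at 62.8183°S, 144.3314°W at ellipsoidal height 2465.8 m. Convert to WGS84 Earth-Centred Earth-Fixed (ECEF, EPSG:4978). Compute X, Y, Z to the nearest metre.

WGS84: a = 6378137 m, e² = 0.006694380; N(φ) = a/√(1−e²sin²φ) = 6395098.203 m.
X = (N+h)·cosφ·cosλ = -2374244.877 m; Y = (N+h)·cosφ·sinλ = -1704095.774 m; Z = (N(1−e²)+h)·sinφ = -5652948.649 m.

X -2374245 m, Y -1704096 m, Z -5652949 m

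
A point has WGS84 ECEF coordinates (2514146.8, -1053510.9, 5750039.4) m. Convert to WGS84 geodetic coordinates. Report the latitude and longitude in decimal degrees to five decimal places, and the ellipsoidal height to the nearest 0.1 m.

lat 64.78410°, lon -22.73530°, h 2811.3 m

λ = atan2(Y, X) = -22.73530060°; p = √(X²+Y²) = 2725952.9 m.
Bowring's method on WGS84 (a = 6378137 m, b = 6356752.314 m) gives φ = 64.78410036°, h = 2811.316 m.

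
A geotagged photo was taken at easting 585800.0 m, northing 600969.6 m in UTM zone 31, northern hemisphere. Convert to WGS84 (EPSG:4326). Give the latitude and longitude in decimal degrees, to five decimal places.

Zone 31N: λ₀ = 3°, k₀ = 0.9996, false easting 500000 m.
Meridian distance M = (N − FN)/k₀ = 601210.1 m.
Inverse transverse Mercator on WGS84 gives φ = 5.43649985°, λ = 3.77450041°.

lat 5.43650°, lon 3.77450°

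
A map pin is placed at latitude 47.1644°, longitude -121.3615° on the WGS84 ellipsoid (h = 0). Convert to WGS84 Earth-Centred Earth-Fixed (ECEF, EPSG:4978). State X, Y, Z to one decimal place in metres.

X -2260931.6 m, Y -3709603.4 m, Z 4654210.3 m

WGS84: a = 6378137 m, e² = 0.006694380; N(φ) = a/√(1−e²sin²φ) = 6389648.211 m.
X = (N+h)·cosφ·cosλ = -2260931.582 m; Y = (N+h)·cosφ·sinλ = -3709603.429 m; Z = (N(1−e²)+h)·sinφ = 4654210.308 m.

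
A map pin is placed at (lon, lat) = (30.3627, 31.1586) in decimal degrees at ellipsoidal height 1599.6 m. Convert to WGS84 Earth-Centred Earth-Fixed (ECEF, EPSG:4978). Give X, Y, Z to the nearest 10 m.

X 4714820 m, Y 2762040 m, Z 3281780 m

WGS84: a = 6378137 m, e² = 0.006694380; N(φ) = a/√(1−e²sin²φ) = 6383860.031 m.
X = (N+h)·cosφ·cosλ = 4714817.598 m; Y = (N+h)·cosφ·sinλ = 2762042.726 m; Z = (N(1−e²)+h)·sinφ = 3281781.137 m.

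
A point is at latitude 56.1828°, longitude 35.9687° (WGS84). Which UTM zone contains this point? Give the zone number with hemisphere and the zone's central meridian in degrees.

UTM zone = ⌊(λ + 180)/6⌋ + 1; 35.9687° ∈ [30°, 36°) → zone 36.
Hemisphere: N (φ ≥ 0).
Central meridian λ₀ = 6×36 − 183 = 33°.

Zone 36N, central meridian 33°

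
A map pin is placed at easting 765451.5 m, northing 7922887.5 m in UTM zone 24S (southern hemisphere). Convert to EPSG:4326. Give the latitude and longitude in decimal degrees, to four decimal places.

Zone 24S: λ₀ = -39°, k₀ = 0.9996, false easting 500000 m, false northing 10000000 m.
Meridian distance M = (N − FN)/k₀ = -2077943.7 m.
Inverse transverse Mercator on WGS84 gives φ = -18.76869969°, λ = -36.48199978°.

lat -18.7687°, lon -36.4820°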